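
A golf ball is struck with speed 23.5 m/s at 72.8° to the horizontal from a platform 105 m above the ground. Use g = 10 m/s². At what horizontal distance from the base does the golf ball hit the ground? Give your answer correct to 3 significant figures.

Components: v_x = 23.5 cos 72.8° = 6.949 m/s, v_y = 23.5 sin 72.8° = 22.45 m/s.
Vertical: 0 = 105 + 22.45 t − ½(10) t² ⇒ 5.000 t² − 22.45 t − 105 = 0.
t = [22.45 + √(504.0 + 2100)] / 10.00 = 7.348 s.
Horizontal: R = v_x · t = 6.949 × 7.348 = 51.1 m.

51.1 m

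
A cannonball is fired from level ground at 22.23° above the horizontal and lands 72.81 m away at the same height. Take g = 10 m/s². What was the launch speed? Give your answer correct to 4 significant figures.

On level ground, R = v₀² sin(2θ) / g, so v₀ = √(R g / sin 2θ).
sin(2 × 22.23°) = 0.7004.
v₀ = √(72.81 × 10 / 0.7004) = √1039.5 = 32.24 m/s.

32.24 m/s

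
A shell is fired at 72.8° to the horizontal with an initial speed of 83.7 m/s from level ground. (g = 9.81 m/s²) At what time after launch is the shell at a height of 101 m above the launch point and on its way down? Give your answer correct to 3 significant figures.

v_y0 = 83.7 sin 72.8° = 79.96 m/s.
Set y = v_y0 t − ½ g t² = 101: 4.905 t² − 79.96 t + 101 = 0.
t = [79.96 ± √(6394 − 1982)] / 9.81 = (79.96 ± 66.42) / 9.81, giving t = 1.38 s or t = 14.9 s.
On the way down corresponds to the larger root: t = 14.9 s.

14.9 s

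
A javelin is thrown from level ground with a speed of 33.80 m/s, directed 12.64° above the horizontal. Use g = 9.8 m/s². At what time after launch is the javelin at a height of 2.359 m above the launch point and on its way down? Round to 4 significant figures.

v_y0 = 33.80 sin 12.64° = 7.3963 m/s.
Set y = v_y0 t − ½ g t² = 2.359: 4.900 t² − 7.3963 t + 2.359 = 0.
t = [7.3963 ± √(54.705 − 46.236)] / 9.8 = (7.3963 ± 2.9102) / 9.8, giving t = 0.4578 s or t = 1.052 s.
On the way down corresponds to the larger root: t = 1.052 s.

1.052 s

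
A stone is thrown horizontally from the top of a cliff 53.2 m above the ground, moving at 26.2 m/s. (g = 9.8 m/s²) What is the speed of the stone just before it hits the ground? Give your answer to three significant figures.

41.6 m/s

Fall time: t = √(2 × 53.2 / 9.8) = 3.295 s.
At impact: v_x = 26.2 m/s (unchanged), v_y = g t = 9.8 × 3.295 = 32.29 m/s.
Speed = √(v_x² + v_y²) = √(686.4 + 1043) = 41.6 m/s.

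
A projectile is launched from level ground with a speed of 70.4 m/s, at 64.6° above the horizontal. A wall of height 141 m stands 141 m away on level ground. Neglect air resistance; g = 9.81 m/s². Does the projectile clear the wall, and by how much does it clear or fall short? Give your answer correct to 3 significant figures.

Yes — it clears the wall by 49.0 m.

v_x = 70.4 cos 64.6° = 30.20 m/s; v_y0 = 70.4 sin 64.6° = 63.59 m/s.
Time to reach the wall: t = 141 / 30.20 = 4.669 s.
Height at that point: y = 63.59×4.669 − 4.905×4.669² = 190.0 m.
That is 190.0 − 141 = 49.0 m above the top of the wall, so the projectile clears it.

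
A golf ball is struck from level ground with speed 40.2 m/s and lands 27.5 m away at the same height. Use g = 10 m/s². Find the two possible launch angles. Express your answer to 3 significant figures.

4.90° and 85.1°

Level-ground range: R = v₀² sin(2θ)/g ⇒ sin 2θ = R g / v₀² = 27.5×10/40.2² = 0.1702.
2θ = arcsin(0.1702) = 9.799° or 180° − 9.799° = 170.201°.
So θ = 4.90° or θ = 85.1°.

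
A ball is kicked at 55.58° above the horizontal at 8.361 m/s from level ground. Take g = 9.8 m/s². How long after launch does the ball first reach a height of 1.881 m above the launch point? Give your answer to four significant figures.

v_y0 = 8.361 sin 55.58° = 6.8971 m/s.
Set y = v_y0 t − ½ g t² = 1.881: 4.900 t² − 6.8971 t + 1.881 = 0.
t = [6.8971 ± √(47.570 − 36.868)] / 9.8 = (6.8971 ± 3.2714) / 9.8, giving t = 0.3700 s or t = 1.038 s.
The ball is on the way up at the first time, so t = 0.3700 s.

0.3700 s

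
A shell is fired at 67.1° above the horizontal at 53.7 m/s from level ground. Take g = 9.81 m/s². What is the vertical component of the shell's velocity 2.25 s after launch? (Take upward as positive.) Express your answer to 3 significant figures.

Initial vertical component: v_y0 = 53.7 sin 67.1° = 49.47 m/s.
v_y(t) = v_y0 − g t = 49.47 − 9.81 × 2.25 = 27.4 m/s.

27.4 m/s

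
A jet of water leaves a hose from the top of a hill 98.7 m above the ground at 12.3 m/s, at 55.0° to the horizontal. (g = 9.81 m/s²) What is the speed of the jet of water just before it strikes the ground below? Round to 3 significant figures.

45.7 m/s

v_x = 12.3 cos 55.0° = 7.055 m/s is unchanged throughout.
For the vertical component, v_y² = v_y0² + 2 g h = (10.08)² + 2×9.81×98.7 = 2038, so |v_y| = 45.14 m/s.
Impact speed = √(v_x² + v_y²) = √(49.77 + 2038) = 45.7 m/s.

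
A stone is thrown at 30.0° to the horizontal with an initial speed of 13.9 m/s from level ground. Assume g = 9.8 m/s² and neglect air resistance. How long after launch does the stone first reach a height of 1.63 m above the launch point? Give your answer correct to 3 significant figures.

v_y0 = 13.9 sin 30.0° = 6.950 m/s.
Set y = v_y0 t − ½ g t² = 1.63: 4.900 t² − 6.950 t + 1.63 = 0.
t = [6.950 ± √(48.30 − 31.95)] / 9.8 = (6.950 ± 4.044) / 9.8, giving t = 0.297 s or t = 1.12 s.
The stone is on the way up at the first time, so t = 0.297 s.

0.297 s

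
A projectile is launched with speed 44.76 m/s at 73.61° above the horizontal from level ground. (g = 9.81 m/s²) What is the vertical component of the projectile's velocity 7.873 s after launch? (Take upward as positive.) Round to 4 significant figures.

Initial vertical component: v_y0 = 44.76 sin 73.61° = 42.941 m/s.
v_y(t) = v_y0 − g t = 42.941 − 9.81 × 7.873 = -34.29 m/s.

-34.29 m/s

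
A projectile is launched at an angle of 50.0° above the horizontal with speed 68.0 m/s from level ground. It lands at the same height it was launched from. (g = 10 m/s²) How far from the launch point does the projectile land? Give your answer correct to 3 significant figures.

455 m

For level ground, R = v₀² sin(2θ) / g.
sin(2 × 50.0°) = sin 100.0° = 0.9848.
R = (68.0)² × 0.9848 / 10 = 455 m.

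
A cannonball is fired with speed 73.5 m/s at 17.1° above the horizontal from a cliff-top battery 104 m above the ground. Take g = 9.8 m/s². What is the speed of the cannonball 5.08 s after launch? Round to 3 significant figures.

v_x = 73.5 cos 17.1° = 70.25 m/s (constant).
v_y(t) = 73.5 sin 17.1° − g t = 21.61 − 9.8 × 5.08 = -28.17 m/s.
Speed = √(v_x² + v_y²) = √(4935 + 793.5) = 75.7 m/s.

75.7 m/s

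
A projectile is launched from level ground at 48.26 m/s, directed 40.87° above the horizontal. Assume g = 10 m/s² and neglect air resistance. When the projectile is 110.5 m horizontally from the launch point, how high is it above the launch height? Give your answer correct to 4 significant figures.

v_x = 48.26 cos 40.87° = 36.494 m/s, v_y0 = 48.26 sin 40.87° = 31.579 m/s.
Time to reach x = 110.5 m: t = x / v_x = 110.5 / 36.494 = 3.0279 s.
y = v_y0 t − ½ g t² = 31.579×3.0279 − 5.000×3.0279² = 49.78 m.

49.78 m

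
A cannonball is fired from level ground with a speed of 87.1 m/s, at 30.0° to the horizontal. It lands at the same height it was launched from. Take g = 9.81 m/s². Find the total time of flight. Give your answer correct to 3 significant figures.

Vertical component: v_y = 87.1 sin 30.0° = 43.55 m/s.
For a projectile landing at launch height, time of flight is t = 2 v_y / g = 2 × 43.55 / 9.81 = 8.88 s.

8.88 s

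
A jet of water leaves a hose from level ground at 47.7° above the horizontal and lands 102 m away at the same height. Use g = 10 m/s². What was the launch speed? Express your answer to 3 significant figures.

32.0 m/s

On level ground, R = v₀² sin(2θ) / g, so v₀ = √(R g / sin 2θ).
sin(2 × 47.7°) = 0.9956.
v₀ = √(102 × 10 / 0.9956) = √1025 = 32.0 m/s.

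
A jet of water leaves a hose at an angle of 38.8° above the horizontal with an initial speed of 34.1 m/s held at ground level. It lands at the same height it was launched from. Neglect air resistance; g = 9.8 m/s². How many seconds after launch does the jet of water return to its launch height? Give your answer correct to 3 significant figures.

4.36 s

Vertical component: v_y = 34.1 sin 38.8° = 21.37 m/s.
For a projectile landing at launch height, time of flight is t = 2 v_y / g = 2 × 21.37 / 9.8 = 4.36 s.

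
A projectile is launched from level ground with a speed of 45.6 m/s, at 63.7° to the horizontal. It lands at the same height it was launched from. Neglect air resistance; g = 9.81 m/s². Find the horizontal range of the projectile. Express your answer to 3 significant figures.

168 m

For level ground, R = v₀² sin(2θ) / g.
sin(2 × 63.7°) = sin 127.4° = 0.7944.
R = (45.6)² × 0.7944 / 9.81 = 168 m.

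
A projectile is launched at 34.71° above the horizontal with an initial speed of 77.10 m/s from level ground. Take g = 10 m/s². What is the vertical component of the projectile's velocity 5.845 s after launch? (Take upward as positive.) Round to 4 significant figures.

-14.55 m/s

Initial vertical component: v_y0 = 77.10 sin 34.71° = 43.903 m/s.
v_y(t) = v_y0 − g t = 43.903 − 10 × 5.845 = -14.55 m/s.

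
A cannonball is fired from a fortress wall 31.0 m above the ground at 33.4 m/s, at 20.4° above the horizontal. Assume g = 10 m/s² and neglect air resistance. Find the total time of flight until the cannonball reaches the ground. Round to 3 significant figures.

3.91 s

Vertical component: v_y = 33.4 sin 20.4° = 11.64 m/s.
Taking up as positive with launch at y = 31.0 m, landing at y = 0: 0 = 31.0 + 11.64 t − ½(10) t².
Solving 5.000 t² − 11.64 t − 31.0 = 0 gives t = [11.64 + √(11.64² + 4·5.000·31.0)] / 10.00 = 3.91 s.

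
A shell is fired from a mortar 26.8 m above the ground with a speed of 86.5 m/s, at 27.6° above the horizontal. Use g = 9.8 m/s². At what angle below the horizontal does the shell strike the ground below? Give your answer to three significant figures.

v_x = 86.5 cos 27.6° = 76.66 m/s.
At impact |v_y| = √(v_y0² + 2 g h) = √(40.08² + 2×9.8×26.8) = 46.17 m/s.
Angle below horizontal = arctan(|v_y| / v_x) = arctan(46.17 / 76.66) = 31.1°.

31.1°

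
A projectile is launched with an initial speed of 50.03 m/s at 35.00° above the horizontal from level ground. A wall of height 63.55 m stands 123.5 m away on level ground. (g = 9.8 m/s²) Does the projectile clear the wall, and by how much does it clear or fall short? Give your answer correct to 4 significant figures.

v_x = 50.03 cos 35.00° = 40.982 m/s; v_y0 = 50.03 sin 35.00° = 28.696 m/s.
Time to reach the wall: t = 123.5 / 40.982 = 3.0135 s.
Height at that point: y = 28.696×3.0135 − 4.900×3.0135² = 41.978 m.
That is 63.55 − 41.978 = 21.57 m below the top of the wall, so the projectile does not clear it.

No — it falls 21.57 m short of clearing the wall.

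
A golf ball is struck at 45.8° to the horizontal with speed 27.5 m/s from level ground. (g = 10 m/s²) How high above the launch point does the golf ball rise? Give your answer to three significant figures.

19.4 m

Vertical component of launch velocity: v_y = 27.5 sin 45.8° = 19.72 m/s.
At the highest point the vertical velocity is zero, so v_y² = 2 g h_max.
h_max = (19.72)² / (2 × 10) = 388.9 / 20.00 = 19.4 m.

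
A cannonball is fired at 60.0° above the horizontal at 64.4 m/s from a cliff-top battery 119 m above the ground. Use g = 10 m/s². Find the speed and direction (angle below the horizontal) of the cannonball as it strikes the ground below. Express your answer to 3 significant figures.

80.8 m/s at 66.5° below the horizontal

v_x = 64.4 cos 60.0° = 32.20 m/s (constant).
|v_y| at impact = √((55.77)² + 2×10×119) = 74.10 m/s.
Speed = √(32.20² + 74.10²) = 80.8 m/s; angle = arctan(74.10/32.20) = 66.5° below horizontal.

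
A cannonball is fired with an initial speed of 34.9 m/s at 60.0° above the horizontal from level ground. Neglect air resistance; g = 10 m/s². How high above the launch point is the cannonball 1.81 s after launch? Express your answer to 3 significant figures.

v_y0 = 34.9 sin 60.0° = 30.22 m/s.
y(t) = v_y0 t − ½ g t² = 30.22×1.81 − 5.000×1.81² = 38.3 m.

38.3 m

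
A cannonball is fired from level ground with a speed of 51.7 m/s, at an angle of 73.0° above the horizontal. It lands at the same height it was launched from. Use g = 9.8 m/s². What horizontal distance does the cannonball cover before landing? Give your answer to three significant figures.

Components: v_x = 51.7 cos 73.0° = 15.12 m/s, v_y = 51.7 sin 73.0° = 49.44 m/s.
Time of flight (same landing height): t = 2 v_y / g = 2 × 49.44 / 9.8 = 10.09 s.
Range: R = v_x · t = 15.12 × 10.09 = 153 m.

153 m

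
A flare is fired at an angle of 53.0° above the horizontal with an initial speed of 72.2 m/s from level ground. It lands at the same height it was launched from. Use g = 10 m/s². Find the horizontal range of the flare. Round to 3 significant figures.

501 m

Components: v_x = 72.2 cos 53.0° = 43.45 m/s, v_y = 72.2 sin 53.0° = 57.66 m/s.
Time of flight (same landing height): t = 2 v_y / g = 2 × 57.66 / 10 = 11.53 s.
Range: R = v_x · t = 43.45 × 11.53 = 501 m.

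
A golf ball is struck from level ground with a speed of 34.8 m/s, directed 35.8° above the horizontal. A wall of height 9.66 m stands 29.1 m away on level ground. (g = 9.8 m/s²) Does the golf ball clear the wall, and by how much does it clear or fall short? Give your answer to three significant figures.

v_x = 34.8 cos 35.8° = 28.23 m/s; v_y0 = 34.8 sin 35.8° = 20.36 m/s.
Time to reach the wall: t = 29.1 / 28.23 = 1.031 s.
Height at that point: y = 20.36×1.031 − 4.900×1.031² = 15.78 m.
That is 15.78 − 9.66 = 6.12 m above the top of the wall, so the golf ball clears it.

Yes — it clears the wall by 6.12 m.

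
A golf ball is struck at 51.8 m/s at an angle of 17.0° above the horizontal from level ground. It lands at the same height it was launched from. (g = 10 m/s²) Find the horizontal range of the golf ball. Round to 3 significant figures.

150 m

For level ground, R = v₀² sin(2θ) / g.
sin(2 × 17.0°) = sin 34.00° = 0.5592.
R = (51.8)² × 0.5592 / 10 = 150 m.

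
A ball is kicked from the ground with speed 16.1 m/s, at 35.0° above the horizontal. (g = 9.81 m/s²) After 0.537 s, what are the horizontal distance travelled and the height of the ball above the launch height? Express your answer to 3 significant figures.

v_x = 16.1 cos 35.0° = 13.19 m/s; v_y0 = 16.1 sin 35.0° = 9.235 m/s.
x = v_x t = 13.19 × 0.537 = 7.08 m.
y = v_y0 t − ½ g t² = 9.235×0.537 − 4.905×0.537² = 3.54 m.

x = 7.08 m, y = 3.54 m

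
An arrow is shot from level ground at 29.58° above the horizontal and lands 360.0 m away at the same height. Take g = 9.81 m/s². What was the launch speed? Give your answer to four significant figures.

64.13 m/s

On level ground, R = v₀² sin(2θ) / g, so v₀ = √(R g / sin 2θ).
sin(2 × 29.58°) = 0.8586.
v₀ = √(360.0 × 9.81 / 0.8586) = √4113.2 = 64.13 m/s.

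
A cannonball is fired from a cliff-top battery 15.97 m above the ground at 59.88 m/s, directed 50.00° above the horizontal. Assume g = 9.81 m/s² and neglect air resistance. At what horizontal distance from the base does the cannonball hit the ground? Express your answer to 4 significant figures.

Components: v_x = 59.88 cos 50.00° = 38.490 m/s, v_y = 59.88 sin 50.00° = 45.871 m/s.
Vertical: 0 = 15.97 + 45.871 t − ½(9.81) t² ⇒ 4.905 t² − 45.871 t − 15.97 = 0.
t = [45.871 + √(2104.1 + 313.33)] / 9.810 = 9.6879 s.
Horizontal: R = v_x · t = 38.490 × 9.6879 = 372.9 m.

372.9 m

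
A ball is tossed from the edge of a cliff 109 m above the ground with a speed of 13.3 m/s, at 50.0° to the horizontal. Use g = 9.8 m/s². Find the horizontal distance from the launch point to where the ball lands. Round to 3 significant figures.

50.2 m

Components: v_x = 13.3 cos 50.0° = 8.549 m/s, v_y = 13.3 sin 50.0° = 10.19 m/s.
Vertical: 0 = 109 + 10.19 t − ½(9.8) t² ⇒ 4.900 t² − 10.19 t − 109 = 0.
t = [10.19 + √(103.8 + 2136)] / 9.800 = 5.869 s.
Horizontal: R = v_x · t = 8.549 × 5.869 = 50.2 m.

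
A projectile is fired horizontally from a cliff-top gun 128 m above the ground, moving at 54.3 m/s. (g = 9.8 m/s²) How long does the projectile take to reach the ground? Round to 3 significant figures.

The horizontal speed doesn't affect the fall. With v_y0 = 0, h = ½ g t².
t = √(2 × 128 / 9.8) = √26.12 = 5.11 s.

5.11 s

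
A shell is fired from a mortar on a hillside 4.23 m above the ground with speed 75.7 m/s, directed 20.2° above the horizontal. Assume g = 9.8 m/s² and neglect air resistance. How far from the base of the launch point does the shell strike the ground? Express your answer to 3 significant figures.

Components: v_x = 75.7 cos 20.2° = 71.04 m/s, v_y = 75.7 sin 20.2° = 26.14 m/s.
Vertical: 0 = 4.23 + 26.14 t − ½(9.8) t² ⇒ 4.900 t² − 26.14 t − 4.23 = 0.
t = [26.14 + √(683.3 + 82.91)] / 9.800 = 5.492 s.
Horizontal: R = v_x · t = 71.04 × 5.492 = 390 m.

390 m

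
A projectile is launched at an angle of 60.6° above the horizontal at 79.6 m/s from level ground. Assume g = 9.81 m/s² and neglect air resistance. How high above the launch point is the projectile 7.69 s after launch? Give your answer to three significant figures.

243 m

v_y0 = 79.6 sin 60.6° = 69.35 m/s.
y(t) = v_y0 t − ½ g t² = 69.35×7.69 − 4.905×7.69² = 243 m.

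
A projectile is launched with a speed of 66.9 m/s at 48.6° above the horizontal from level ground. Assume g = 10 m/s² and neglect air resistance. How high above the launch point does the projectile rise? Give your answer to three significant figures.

126 m

Vertical component of launch velocity: v_y = 66.9 sin 48.6° = 50.18 m/s.
At the highest point the vertical velocity is zero, so v_y² = 2 g h_max.
h_max = (50.18)² / (2 × 10) = 2518 / 20.00 = 126 m.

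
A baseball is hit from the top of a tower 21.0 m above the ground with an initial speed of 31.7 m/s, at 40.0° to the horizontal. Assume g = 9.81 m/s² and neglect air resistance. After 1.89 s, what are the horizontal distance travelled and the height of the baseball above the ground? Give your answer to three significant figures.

v_x = 31.7 cos 40.0° = 24.28 m/s; v_y0 = 31.7 sin 40.0° = 20.38 m/s.
x = v_x t = 24.28 × 1.89 = 45.9 m.
y = 21.0 + v_y0 t − ½ g t² = 42.0 m.

x = 45.9 m, y = 42.0 m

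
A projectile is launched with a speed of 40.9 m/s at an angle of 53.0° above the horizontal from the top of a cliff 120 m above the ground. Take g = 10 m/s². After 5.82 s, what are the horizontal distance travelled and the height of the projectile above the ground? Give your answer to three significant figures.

x = 143 m, y = 141 m

v_x = 40.9 cos 53.0° = 24.61 m/s; v_y0 = 40.9 sin 53.0° = 32.66 m/s.
x = v_x t = 24.61 × 5.82 = 143 m.
y = 120 + v_y0 t − ½ g t² = 141 m.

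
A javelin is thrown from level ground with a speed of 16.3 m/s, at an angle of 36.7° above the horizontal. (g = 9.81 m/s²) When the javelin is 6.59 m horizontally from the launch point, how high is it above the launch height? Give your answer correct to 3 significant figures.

3.66 m

v_x = 16.3 cos 36.7° = 13.07 m/s, v_y0 = 16.3 sin 36.7° = 9.741 m/s.
Time to reach x = 6.59 m: t = x / v_x = 6.59 / 13.07 = 0.5042 s.
y = v_y0 t − ½ g t² = 9.741×0.5042 − 4.905×0.5042² = 3.66 m.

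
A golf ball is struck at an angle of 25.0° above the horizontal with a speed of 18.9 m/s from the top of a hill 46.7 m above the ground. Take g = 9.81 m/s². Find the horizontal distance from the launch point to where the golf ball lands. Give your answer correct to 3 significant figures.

68.6 m

Components: v_x = 18.9 cos 25.0° = 17.13 m/s, v_y = 18.9 sin 25.0° = 7.987 m/s.
Vertical: 0 = 46.7 + 7.987 t − ½(9.81) t² ⇒ 4.905 t² − 7.987 t − 46.7 = 0.
t = [7.987 + √(63.79 + 916.3)] / 9.810 = 4.005 s.
Horizontal: R = v_x · t = 17.13 × 4.005 = 68.6 m.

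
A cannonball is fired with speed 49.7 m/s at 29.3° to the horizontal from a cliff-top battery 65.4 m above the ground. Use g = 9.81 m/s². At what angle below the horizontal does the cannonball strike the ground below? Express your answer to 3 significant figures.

45.0°

v_x = 49.7 cos 29.3° = 43.34 m/s.
At impact |v_y| = √(v_y0² + 2 g h) = √(24.32² + 2×9.81×65.4) = 43.30 m/s.
Angle below horizontal = arctan(|v_y| / v_x) = arctan(43.30 / 43.34) = 45.0°.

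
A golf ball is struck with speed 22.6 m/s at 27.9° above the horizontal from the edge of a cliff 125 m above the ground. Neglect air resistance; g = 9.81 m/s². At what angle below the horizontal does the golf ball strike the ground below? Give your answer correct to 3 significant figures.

v_x = 22.6 cos 27.9° = 19.97 m/s.
At impact |v_y| = √(v_y0² + 2 g h) = √(10.58² + 2×9.81×125) = 50.64 m/s.
Angle below horizontal = arctan(|v_y| / v_x) = arctan(50.64 / 19.97) = 68.5°.

68.5°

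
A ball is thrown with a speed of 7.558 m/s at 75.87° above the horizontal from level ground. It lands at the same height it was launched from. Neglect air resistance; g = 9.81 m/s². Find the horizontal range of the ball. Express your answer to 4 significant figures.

For level ground, R = v₀² sin(2θ) / g.
sin(2 × 75.87°) = sin 151.74° = 0.4735.
R = (7.558)² × 0.4735 / 9.81 = 2.757 m.

2.757 m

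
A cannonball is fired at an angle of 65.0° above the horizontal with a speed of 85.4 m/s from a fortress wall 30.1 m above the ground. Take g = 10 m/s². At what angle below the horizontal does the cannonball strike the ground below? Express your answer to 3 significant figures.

66.0°

v_x = 85.4 cos 65.0° = 36.09 m/s.
At impact |v_y| = √(v_y0² + 2 g h) = √(77.40² + 2×10×30.1) = 81.20 m/s.
Angle below horizontal = arctan(|v_y| / v_x) = arctan(81.20 / 36.09) = 66.0°.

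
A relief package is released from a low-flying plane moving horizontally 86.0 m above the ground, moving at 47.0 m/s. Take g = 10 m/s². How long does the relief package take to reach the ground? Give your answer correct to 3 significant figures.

The horizontal speed doesn't affect the fall. With v_y0 = 0, h = ½ g t².
t = √(2 × 86.0 / 10) = √17.20 = 4.15 s.

4.15 s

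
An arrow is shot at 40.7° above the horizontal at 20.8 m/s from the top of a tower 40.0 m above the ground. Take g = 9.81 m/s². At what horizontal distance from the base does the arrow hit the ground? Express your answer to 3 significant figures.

71.8 m

Components: v_x = 20.8 cos 40.7° = 15.77 m/s, v_y = 20.8 sin 40.7° = 13.56 m/s.
Vertical: 0 = 40.0 + 13.56 t − ½(9.81) t² ⇒ 4.905 t² − 13.56 t − 40.0 = 0.
t = [13.56 + √(183.9 + 784.8)] / 9.810 = 4.555 s.
Horizontal: R = v_x · t = 15.77 × 4.555 = 71.8 m.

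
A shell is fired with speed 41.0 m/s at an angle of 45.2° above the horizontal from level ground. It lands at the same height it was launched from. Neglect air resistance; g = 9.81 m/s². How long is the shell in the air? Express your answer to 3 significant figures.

Vertical component: v_y = 41.0 sin 45.2° = 29.09 m/s.
For a projectile landing at launch height, time of flight is t = 2 v_y / g = 2 × 29.09 / 9.81 = 5.93 s.

5.93 s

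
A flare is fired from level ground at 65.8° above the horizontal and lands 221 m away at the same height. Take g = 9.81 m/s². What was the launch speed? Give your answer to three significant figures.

53.8 m/s

On level ground, R = v₀² sin(2θ) / g, so v₀ = √(R g / sin 2θ).
sin(2 × 65.8°) = 0.7478.
v₀ = √(221 × 9.81 / 0.7478) = √2899 = 53.8 m/s.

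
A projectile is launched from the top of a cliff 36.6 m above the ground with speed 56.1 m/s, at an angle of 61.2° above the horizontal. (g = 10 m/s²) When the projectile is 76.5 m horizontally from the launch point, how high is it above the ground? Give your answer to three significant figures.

136 m

v_x = 56.1 cos 61.2° = 27.03 m/s, v_y0 = 56.1 sin 61.2° = 49.16 m/s.
Time to reach x = 76.5 m: t = x / v_x = 76.5 / 27.03 = 2.830 s.
y = 36.6 + v_y0 t − ½ g t² = 36.6 + 49.16×2.830 − 5.000×2.830² = 136 m.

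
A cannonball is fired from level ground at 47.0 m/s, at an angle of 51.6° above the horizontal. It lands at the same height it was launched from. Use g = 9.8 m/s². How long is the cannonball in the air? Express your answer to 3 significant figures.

Vertical component: v_y = 47.0 sin 51.6° = 36.83 m/s.
For a projectile landing at launch height, time of flight is t = 2 v_y / g = 2 × 36.83 / 9.8 = 7.52 s.

7.52 s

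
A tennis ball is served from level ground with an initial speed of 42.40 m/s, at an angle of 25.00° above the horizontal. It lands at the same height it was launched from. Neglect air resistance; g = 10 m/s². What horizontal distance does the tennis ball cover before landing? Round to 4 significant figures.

137.7 m

For level ground, R = v₀² sin(2θ) / g.
sin(2 × 25.00°) = sin 50.000° = 0.7660.
R = (42.40)² × 0.7660 / 10 = 137.7 m.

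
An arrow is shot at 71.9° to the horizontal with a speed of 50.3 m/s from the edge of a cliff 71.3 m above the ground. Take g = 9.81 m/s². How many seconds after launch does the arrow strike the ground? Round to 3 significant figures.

Vertical component: v_y = 50.3 sin 71.9° = 47.81 m/s.
Taking up as positive with launch at y = 71.3 m, landing at y = 0: 0 = 71.3 + 47.81 t − ½(9.81) t².
Solving 4.905 t² − 47.81 t − 71.3 = 0 gives t = [47.81 + √(47.81² + 4·4.905·71.3)] / 9.810 = 11.1 s.

11.1 s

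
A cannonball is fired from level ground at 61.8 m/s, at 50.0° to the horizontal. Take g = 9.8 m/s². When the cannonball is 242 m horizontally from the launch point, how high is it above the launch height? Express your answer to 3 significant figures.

107 m

v_x = 61.8 cos 50.0° = 39.72 m/s, v_y0 = 61.8 sin 50.0° = 47.34 m/s.
Time to reach x = 242 m: t = x / v_x = 242 / 39.72 = 6.093 s.
y = v_y0 t − ½ g t² = 47.34×6.093 − 4.900×6.093² = 107 m.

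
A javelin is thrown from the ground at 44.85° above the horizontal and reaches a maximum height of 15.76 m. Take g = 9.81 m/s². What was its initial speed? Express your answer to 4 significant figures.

24.93 m/s

At maximum height v_y = 0, so (v₀ sin θ)² = 2 g H.
v₀ sin 44.85° = √(2 × 9.81 × 15.76) = 17.584 m/s.
v₀ = 17.584 / sin 44.85° = 17.584 / 0.7053 = 24.93 m/s.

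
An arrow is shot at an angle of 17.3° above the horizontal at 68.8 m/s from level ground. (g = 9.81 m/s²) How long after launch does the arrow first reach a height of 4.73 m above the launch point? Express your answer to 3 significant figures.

v_y0 = 68.8 sin 17.3° = 20.46 m/s.
Set y = v_y0 t − ½ g t² = 4.73: 4.905 t² − 20.46 t + 4.73 = 0.
t = [20.46 ± √(418.6 − 92.80)] / 9.81 = (20.46 ± 18.05) / 9.81, giving t = 0.246 s or t = 3.93 s.
The arrow is on the way up at the first time, so t = 0.246 s.

0.246 s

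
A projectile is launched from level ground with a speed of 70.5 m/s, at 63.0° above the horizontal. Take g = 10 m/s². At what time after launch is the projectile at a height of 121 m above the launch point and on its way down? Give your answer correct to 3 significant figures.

v_y0 = 70.5 sin 63.0° = 62.82 m/s.
Set y = v_y0 t − ½ g t² = 121: 5.000 t² − 62.82 t + 121 = 0.
t = [62.82 ± √(3946 − 2420)] / 10 = (62.82 ± 39.06) / 10, giving t = 2.38 s or t = 10.2 s.
On the way down corresponds to the larger root: t = 10.2 s.

10.2 s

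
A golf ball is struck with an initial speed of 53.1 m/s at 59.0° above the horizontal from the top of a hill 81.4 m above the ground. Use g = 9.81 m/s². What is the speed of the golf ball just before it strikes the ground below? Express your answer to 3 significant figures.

v_x = 53.1 cos 59.0° = 27.35 m/s is unchanged throughout.
For the vertical component, v_y² = v_y0² + 2 g h = (45.52)² + 2×9.81×81.4 = 3669, so |v_y| = 60.57 m/s.
Impact speed = √(v_x² + v_y²) = √(748.0 + 3669) = 66.5 m/s.

66.5 m/s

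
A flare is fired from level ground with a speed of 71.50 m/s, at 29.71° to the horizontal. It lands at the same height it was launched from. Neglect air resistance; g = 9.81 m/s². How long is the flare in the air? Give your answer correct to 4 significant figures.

7.224 s

Vertical component: v_y = 71.50 sin 29.71° = 35.436 m/s.
For a projectile landing at launch height, time of flight is t = 2 v_y / g = 2 × 35.436 / 9.81 = 7.224 s.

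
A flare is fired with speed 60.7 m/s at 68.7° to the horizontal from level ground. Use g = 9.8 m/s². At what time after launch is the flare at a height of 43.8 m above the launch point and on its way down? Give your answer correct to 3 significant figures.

10.7 s

v_y0 = 60.7 sin 68.7° = 56.55 m/s.
Set y = v_y0 t − ½ g t² = 43.8: 4.900 t² − 56.55 t + 43.8 = 0.
t = [56.55 ± √(3198 − 858.5)] / 9.8 = (56.55 ± 48.37) / 9.8, giving t = 0.835 s or t = 10.7 s.
On the way down corresponds to the larger root: t = 10.7 s.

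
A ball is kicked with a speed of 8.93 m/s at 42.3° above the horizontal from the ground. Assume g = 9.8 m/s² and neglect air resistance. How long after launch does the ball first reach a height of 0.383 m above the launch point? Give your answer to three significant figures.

0.0674 s

v_y0 = 8.93 sin 42.3° = 6.010 m/s.
Set y = v_y0 t − ½ g t² = 0.383: 4.900 t² − 6.010 t + 0.383 = 0.
t = [6.010 ± √(36.12 − 7.507)] / 9.8 = (6.010 ± 5.349) / 9.8, giving t = 0.0674 s or t = 1.16 s.
The ball is on the way up at the first time, so t = 0.0674 s.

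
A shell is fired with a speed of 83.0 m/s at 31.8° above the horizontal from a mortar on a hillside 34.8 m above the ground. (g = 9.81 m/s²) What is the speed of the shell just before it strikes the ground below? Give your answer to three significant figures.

v_x = 83.0 cos 31.8° = 70.54 m/s is unchanged throughout.
For the vertical component, v_y² = v_y0² + 2 g h = (43.74)² + 2×9.81×34.8 = 2596, so |v_y| = 50.95 m/s.
Impact speed = √(v_x² + v_y²) = √(4976 + 2596) = 87.0 m/s.

87.0 m/s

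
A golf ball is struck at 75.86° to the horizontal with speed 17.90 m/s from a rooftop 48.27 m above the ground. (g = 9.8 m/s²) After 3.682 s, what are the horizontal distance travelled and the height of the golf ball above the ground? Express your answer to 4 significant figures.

v_x = 17.90 cos 75.86° = 4.3728 m/s; v_y0 = 17.90 sin 75.86° = 17.358 m/s.
x = v_x t = 4.3728 × 3.682 = 16.10 m.
y = 48.27 + v_y0 t − ½ g t² = 45.75 m.

x = 16.10 m, y = 45.75 m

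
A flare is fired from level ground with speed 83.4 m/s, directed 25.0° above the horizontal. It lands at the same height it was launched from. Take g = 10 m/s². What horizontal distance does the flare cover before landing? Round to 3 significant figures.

533 m

Components: v_x = 83.4 cos 25.0° = 75.59 m/s, v_y = 83.4 sin 25.0° = 35.25 m/s.
Time of flight (same landing height): t = 2 v_y / g = 2 × 35.25 / 10 = 7.050 s.
Range: R = v_x · t = 75.59 × 7.050 = 533 m.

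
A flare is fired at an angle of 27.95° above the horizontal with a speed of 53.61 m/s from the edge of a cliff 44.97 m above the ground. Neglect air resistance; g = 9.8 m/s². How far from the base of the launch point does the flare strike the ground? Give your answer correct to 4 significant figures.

309.4 m

Components: v_x = 53.61 cos 27.95° = 47.357 m/s, v_y = 53.61 sin 27.95° = 25.127 m/s.
Vertical: 0 = 44.97 + 25.127 t − ½(9.8) t² ⇒ 4.900 t² − 25.127 t − 44.97 = 0.
t = [25.127 + √(631.37 + 881.41)] / 9.800 = 6.5328 s.
Horizontal: R = v_x · t = 47.357 × 6.5328 = 309.4 m.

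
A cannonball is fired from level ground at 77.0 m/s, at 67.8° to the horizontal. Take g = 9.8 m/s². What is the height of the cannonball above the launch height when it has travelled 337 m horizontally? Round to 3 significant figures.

168 m

v_x = 77.0 cos 67.8° = 29.09 m/s, v_y0 = 77.0 sin 67.8° = 71.29 m/s.
Time to reach x = 337 m: t = x / v_x = 337 / 29.09 = 11.58 s.
y = v_y0 t − ½ g t² = 71.29×11.58 − 4.900×11.58² = 168 m.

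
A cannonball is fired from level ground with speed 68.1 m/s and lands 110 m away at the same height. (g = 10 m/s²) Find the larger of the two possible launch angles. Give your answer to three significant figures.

83.1°

Level-ground range: R = v₀² sin(2θ)/g ⇒ sin 2θ = R g / v₀² = 110×10/68.1² = 0.2372.
2θ = arcsin(0.2372) = 13.72° or 180° − 13.72° = 166.28°.
So θ = 6.86° or θ = 83.1°.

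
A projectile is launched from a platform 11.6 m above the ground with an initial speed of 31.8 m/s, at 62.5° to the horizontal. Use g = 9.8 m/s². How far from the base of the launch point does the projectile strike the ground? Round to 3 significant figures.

90.2 m

Components: v_x = 31.8 cos 62.5° = 14.68 m/s, v_y = 31.8 sin 62.5° = 28.21 m/s.
Vertical: 0 = 11.6 + 28.21 t − ½(9.8) t² ⇒ 4.900 t² − 28.21 t − 11.6 = 0.
t = [28.21 + √(795.8 + 227.4)] / 9.800 = 6.143 s.
Horizontal: R = v_x · t = 14.68 × 6.143 = 90.2 m.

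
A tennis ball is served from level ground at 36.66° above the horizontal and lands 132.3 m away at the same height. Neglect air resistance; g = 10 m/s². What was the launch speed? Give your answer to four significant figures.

On level ground, R = v₀² sin(2θ) / g, so v₀ = √(R g / sin 2θ).
sin(2 × 36.66°) = 0.9579.
v₀ = √(132.3 × 10 / 0.9579) = √1381.1 = 37.16 m/s.

37.16 m/s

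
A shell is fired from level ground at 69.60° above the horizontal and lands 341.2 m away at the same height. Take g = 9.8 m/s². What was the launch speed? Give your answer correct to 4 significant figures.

On level ground, R = v₀² sin(2θ) / g, so v₀ = √(R g / sin 2θ).
sin(2 × 69.60°) = 0.6534.
v₀ = √(341.2 × 9.8 / 0.6534) = √5117.5 = 71.54 m/s.

71.54 m/s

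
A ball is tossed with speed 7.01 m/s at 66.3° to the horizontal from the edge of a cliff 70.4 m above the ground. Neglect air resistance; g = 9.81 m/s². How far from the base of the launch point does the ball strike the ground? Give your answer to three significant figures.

12.7 m

Components: v_x = 7.01 cos 66.3° = 2.818 m/s, v_y = 7.01 sin 66.3° = 6.419 m/s.
Vertical: 0 = 70.4 + 6.419 t − ½(9.81) t² ⇒ 4.905 t² − 6.419 t − 70.4 = 0.
t = [6.419 + √(41.20 + 1381)] / 9.810 = 4.499 s.
Horizontal: R = v_x · t = 2.818 × 4.499 = 12.7 m.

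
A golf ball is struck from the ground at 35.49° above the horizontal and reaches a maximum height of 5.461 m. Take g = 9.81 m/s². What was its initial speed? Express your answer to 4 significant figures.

At maximum height v_y = 0, so (v₀ sin θ)² = 2 g H.
v₀ sin 35.49° = √(2 × 9.81 × 5.461) = 10.351 m/s.
v₀ = 10.351 / sin 35.49° = 10.351 / 0.5806 = 17.83 m/s.

17.83 m/s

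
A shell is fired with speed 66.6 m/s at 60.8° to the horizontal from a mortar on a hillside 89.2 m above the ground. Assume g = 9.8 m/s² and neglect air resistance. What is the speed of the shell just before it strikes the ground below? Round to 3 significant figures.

v_x = 66.6 cos 60.8° = 32.49 m/s is unchanged throughout.
For the vertical component, v_y² = v_y0² + 2 g h = (58.14)² + 2×9.8×89.2 = 5129, so |v_y| = 71.62 m/s.
Impact speed = √(v_x² + v_y²) = √(1056 + 5129) = 78.6 m/s.

78.6 m/s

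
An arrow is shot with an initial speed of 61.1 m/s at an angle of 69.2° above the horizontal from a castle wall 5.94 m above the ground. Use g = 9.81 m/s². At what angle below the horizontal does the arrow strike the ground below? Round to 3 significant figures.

v_x = 61.1 cos 69.2° = 21.70 m/s.
At impact |v_y| = √(v_y0² + 2 g h) = √(57.12² + 2×9.81×5.94) = 58.13 m/s.
Angle below horizontal = arctan(|v_y| / v_x) = arctan(58.13 / 21.70) = 69.5°.

69.5°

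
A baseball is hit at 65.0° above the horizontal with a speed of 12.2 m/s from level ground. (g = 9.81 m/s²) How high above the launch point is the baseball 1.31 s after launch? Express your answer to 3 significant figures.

v_y0 = 12.2 sin 65.0° = 11.06 m/s.
y(t) = v_y0 t − ½ g t² = 11.06×1.31 − 4.905×1.31² = 6.07 m.

6.07 m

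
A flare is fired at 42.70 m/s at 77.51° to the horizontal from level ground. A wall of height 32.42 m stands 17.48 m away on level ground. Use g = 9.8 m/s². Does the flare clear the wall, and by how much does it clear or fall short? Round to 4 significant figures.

Yes — it clears the wall by 28.94 m.

v_x = 42.70 cos 77.51° = 9.2347 m/s; v_y0 = 42.70 sin 77.51° = 41.689 m/s.
Time to reach the wall: t = 17.48 / 9.2347 = 1.8929 s.
Height at that point: y = 41.689×1.8929 − 4.900×1.8929² = 61.356 m.
That is 61.356 − 32.42 = 28.94 m above the top of the wall, so the flare clears it.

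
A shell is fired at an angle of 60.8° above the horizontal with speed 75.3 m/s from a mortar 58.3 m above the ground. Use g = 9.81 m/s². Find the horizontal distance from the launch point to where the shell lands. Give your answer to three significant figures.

Components: v_x = 75.3 cos 60.8° = 36.74 m/s, v_y = 75.3 sin 60.8° = 65.73 m/s.
Vertical: 0 = 58.3 + 65.73 t − ½(9.81) t² ⇒ 4.905 t² − 65.73 t − 58.3 = 0.
t = [65.73 + √(4320 + 1144)] / 9.810 = 14.24 s.
Horizontal: R = v_x · t = 36.74 × 14.24 = 523 m.

523 m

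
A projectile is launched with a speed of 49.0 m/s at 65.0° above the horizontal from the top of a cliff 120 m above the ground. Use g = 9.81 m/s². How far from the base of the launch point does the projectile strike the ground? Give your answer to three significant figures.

233 m

Components: v_x = 49.0 cos 65.0° = 20.71 m/s, v_y = 49.0 sin 65.0° = 44.41 m/s.
Vertical: 0 = 120 + 44.41 t − ½(9.81) t² ⇒ 4.905 t² − 44.41 t − 120 = 0.
t = [44.41 + √(1972 + 2354)] / 9.810 = 11.23 s.
Horizontal: R = v_x · t = 20.71 × 11.23 = 233 m.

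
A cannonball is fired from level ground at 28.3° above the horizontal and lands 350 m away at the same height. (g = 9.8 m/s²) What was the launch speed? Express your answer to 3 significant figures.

64.1 m/s

On level ground, R = v₀² sin(2θ) / g, so v₀ = √(R g / sin 2θ).
sin(2 × 28.3°) = 0.8348.
v₀ = √(350 × 9.8 / 0.8348) = √4109 = 64.1 m/s.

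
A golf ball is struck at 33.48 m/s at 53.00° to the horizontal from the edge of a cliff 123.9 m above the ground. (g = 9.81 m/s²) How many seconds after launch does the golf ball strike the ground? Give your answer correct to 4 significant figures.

8.443 s

Vertical component: v_y = 33.48 sin 53.00° = 26.738 m/s.
Taking up as positive with launch at y = 123.9 m, landing at y = 0: 0 = 123.9 + 26.738 t − ½(9.81) t².
Solving 4.905 t² − 26.738 t − 123.9 = 0 gives t = [26.738 + √(26.738² + 4·4.905·123.9)] / 9.810 = 8.443 s.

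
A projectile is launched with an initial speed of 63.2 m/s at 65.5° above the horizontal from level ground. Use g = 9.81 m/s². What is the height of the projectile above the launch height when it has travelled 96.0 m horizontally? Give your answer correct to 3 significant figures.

145 m

v_x = 63.2 cos 65.5° = 26.21 m/s, v_y0 = 63.2 sin 65.5° = 57.51 m/s.
Time to reach x = 96.0 m: t = x / v_x = 96.0 / 26.21 = 3.663 s.
y = v_y0 t − ½ g t² = 57.51×3.663 − 4.905×3.663² = 145 m.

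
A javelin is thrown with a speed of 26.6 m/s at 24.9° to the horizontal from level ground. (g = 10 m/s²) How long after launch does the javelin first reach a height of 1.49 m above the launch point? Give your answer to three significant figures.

0.142 s

v_y0 = 26.6 sin 24.9° = 11.20 m/s.
Set y = v_y0 t − ½ g t² = 1.49: 5.000 t² − 11.20 t + 1.49 = 0.
t = [11.20 ± √(125.4 − 29.80)] / 10 = (11.20 ± 9.778) / 10, giving t = 0.142 s or t = 2.10 s.
The javelin is on the way up at the first time, so t = 0.142 s.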